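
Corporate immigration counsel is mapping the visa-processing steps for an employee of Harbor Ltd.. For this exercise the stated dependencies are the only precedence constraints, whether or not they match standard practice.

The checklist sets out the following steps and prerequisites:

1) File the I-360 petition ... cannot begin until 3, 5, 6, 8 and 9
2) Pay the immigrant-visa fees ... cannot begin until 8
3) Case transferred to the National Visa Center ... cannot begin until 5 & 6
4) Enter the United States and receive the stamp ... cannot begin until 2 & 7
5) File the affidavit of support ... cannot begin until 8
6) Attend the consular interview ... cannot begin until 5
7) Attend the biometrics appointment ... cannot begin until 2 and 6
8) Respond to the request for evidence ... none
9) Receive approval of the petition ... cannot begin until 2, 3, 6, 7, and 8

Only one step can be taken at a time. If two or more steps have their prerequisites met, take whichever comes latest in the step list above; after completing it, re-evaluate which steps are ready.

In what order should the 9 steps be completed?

8, 5, 6, 3, 2, 7, 9, 4, 1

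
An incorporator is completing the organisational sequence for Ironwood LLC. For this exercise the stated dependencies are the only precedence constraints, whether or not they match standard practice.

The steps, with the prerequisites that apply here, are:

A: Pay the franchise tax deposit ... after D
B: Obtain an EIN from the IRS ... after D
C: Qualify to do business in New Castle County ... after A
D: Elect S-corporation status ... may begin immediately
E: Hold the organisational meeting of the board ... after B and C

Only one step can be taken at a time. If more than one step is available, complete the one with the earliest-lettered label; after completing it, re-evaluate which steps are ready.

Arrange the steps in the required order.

D is the only step with nothing outstanding, so it goes first.
Ready: A and B. A has the earlier label → A.
Ready: B and C. B has the earlier label → B.
Next only C has its prerequisites met → C.
E needed B and C, now all done → E.

D A B C E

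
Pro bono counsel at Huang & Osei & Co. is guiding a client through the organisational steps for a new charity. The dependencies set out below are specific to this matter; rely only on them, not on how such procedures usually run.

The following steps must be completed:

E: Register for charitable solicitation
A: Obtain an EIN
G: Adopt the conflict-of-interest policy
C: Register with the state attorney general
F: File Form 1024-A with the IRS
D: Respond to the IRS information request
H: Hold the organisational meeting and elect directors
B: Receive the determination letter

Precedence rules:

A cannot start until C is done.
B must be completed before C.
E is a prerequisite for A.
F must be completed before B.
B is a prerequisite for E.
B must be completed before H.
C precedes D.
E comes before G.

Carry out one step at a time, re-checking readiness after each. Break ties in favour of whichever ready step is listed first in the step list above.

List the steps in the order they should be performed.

F B E G C A D H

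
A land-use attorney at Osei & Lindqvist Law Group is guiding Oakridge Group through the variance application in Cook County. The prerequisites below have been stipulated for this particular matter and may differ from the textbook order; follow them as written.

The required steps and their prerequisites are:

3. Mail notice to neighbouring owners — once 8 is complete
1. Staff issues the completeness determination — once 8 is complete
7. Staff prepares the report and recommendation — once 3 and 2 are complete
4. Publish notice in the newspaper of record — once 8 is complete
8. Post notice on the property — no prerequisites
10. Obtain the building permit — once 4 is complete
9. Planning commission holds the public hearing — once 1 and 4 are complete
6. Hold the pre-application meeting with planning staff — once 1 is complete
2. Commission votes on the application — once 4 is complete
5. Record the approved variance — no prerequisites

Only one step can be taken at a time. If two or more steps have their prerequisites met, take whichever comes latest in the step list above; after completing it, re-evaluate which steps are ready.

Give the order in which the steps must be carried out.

5, 8, 4, 2, 10, 1, 6, 9, 3, 7

Nothing is required for 5 and 8. 5 is listed later → 5 first.
Next only 8 has its prerequisites met → 8.
4, 1 and 3 are all available; 4 is listed later → 4.
Ready: 2, 10, 1 and 3. 2 is listed later → 2.
Now 10, 1 and 3 have their prerequisites met. 10 is listed later, so 10 next.
1 and 3 are both available; 1 is listed later → 1.
Now 6, 9 and 3 have their prerequisites met. 6 is listed later, so 6 next.
Now 9 and 3 have their prerequisites met. 9 is listed later, so 9 next.
Next only 3 has its prerequisites met → 3.
That leaves 7 as the only ready step → 7.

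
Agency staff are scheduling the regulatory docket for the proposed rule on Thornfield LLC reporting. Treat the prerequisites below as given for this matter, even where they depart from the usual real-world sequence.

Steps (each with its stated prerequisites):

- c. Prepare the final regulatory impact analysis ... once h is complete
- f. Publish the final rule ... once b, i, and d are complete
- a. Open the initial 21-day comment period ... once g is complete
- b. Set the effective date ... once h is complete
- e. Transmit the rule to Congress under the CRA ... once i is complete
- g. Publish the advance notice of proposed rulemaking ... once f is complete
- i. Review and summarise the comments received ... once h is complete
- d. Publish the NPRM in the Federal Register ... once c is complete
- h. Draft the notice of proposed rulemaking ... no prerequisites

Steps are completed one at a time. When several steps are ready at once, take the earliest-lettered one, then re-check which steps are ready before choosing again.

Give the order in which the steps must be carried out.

h has no prerequisites → h first.
b, c and i are all available; b has the earlier label → b.
Ready: c and i. c has the earlier label → c.
d and i are both available; d has the earlier label → d.
i needed h, now all done → i.
e and f are both available; e has the earlier label → e.
Next only f has its prerequisites met → f.
g needed f, now all done → g.
a needed g, now all done → a.

h, b, c, d, i, e, f, g, a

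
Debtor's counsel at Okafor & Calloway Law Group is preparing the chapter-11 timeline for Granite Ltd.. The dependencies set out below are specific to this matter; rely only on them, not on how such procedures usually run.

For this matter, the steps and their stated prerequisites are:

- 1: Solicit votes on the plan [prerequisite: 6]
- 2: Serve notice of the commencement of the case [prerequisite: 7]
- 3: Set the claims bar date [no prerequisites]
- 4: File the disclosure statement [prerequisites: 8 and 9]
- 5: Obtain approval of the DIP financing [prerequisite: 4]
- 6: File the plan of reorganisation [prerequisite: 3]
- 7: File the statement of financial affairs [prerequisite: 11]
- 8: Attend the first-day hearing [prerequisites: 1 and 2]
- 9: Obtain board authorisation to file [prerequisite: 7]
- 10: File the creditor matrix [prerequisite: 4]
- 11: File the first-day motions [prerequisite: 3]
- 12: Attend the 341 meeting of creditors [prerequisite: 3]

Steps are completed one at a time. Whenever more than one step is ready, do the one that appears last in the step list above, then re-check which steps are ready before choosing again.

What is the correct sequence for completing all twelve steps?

3, 12, 11, 7, 9, 6, 2, 1, 8, 4, 10, 5

3 has no prerequisites → 3 first.
12, 11 and 6 are all available; 12 is listed later → 12.
Ready: 11 and 6. 11 is listed later → 11.
7 now also ready, so the ready set is {7, 6}; 7 is listed later → 7.
Ready: 9, 6 and 2. 9 is listed later → 9.
Ready: 6 and 2. 6 is listed later → 6.
2 and 1 are both available; 2 is listed later → 2.
1 needed 6, now all done → 1.
8 needed 2 and 1, now all done → 8.
4 is the only step now ready → 4.
Now 10 and 5 have their prerequisites met. 10 is listed later, so 10 next.
That leaves 5 as the only ready step → 5.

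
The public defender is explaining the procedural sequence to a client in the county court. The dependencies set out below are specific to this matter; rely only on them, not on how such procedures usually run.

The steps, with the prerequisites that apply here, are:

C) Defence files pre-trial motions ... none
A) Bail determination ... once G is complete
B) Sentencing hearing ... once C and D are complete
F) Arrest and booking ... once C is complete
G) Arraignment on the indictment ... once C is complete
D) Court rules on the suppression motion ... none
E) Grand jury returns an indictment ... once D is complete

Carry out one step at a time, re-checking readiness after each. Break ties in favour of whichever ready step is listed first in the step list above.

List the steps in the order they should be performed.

C F G A D B E

Nothing is required for C and D. C is listed earlier → C first.
F and G now also ready, so the ready set is {F, G, D}; F is listed earlier → F.
Now G and D have their prerequisites met. G is listed earlier, so G next.
A now also ready, so the ready set is {A, D}; A is listed earlier → A.
D is the only step now ready → D.
Now B and E have their prerequisites met. B is listed earlier, so B next.
E needed D, now all done → E.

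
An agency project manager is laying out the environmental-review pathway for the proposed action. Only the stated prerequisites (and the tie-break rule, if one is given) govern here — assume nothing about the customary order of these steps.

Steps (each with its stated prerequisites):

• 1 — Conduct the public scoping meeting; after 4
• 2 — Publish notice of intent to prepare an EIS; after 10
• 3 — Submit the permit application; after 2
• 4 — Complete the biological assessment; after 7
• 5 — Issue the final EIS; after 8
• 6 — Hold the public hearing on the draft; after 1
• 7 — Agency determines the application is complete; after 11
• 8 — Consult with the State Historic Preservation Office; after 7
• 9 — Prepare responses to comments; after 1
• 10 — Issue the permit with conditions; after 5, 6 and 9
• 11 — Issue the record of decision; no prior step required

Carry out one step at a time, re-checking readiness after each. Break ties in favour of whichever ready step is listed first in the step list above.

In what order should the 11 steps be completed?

11, 7, 4, 1, 6, 8, 5, 9, 10, 2, 3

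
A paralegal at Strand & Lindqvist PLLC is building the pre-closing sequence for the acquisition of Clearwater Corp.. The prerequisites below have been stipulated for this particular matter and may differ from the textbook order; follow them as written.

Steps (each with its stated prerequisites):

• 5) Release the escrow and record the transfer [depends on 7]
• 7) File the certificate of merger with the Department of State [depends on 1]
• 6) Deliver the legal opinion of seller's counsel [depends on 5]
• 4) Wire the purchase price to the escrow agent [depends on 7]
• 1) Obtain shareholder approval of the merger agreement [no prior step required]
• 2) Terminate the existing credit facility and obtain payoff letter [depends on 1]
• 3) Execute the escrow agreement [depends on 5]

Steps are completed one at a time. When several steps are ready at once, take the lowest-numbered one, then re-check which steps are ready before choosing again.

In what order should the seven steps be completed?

1 → 2 → 7 → 4 → 5 → 3 → 6

Only 1 has no prerequisites, so it is first.
Now 2 and 7 have their prerequisites met. 2 has the earlier label, so 2 next.
7 is the only step now ready → 7.
Ready: 4 and 5. 4 has the earlier label → 4.
Next only 5 has its prerequisites met → 5.
Ready: 3 and 6. 3 has the earlier label → 3.
Next only 6 has its prerequisites met → 6.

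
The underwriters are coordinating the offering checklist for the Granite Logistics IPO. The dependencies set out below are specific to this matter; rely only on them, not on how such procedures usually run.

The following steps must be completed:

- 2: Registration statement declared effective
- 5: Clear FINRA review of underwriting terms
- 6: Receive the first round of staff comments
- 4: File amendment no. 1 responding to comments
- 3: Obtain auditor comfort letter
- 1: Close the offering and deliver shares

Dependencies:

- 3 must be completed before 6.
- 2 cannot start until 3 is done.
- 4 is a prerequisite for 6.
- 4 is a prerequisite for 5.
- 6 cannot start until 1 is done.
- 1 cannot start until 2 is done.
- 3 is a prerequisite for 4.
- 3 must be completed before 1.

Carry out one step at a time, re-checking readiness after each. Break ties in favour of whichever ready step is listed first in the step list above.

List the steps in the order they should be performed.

3 2 4 5 1 6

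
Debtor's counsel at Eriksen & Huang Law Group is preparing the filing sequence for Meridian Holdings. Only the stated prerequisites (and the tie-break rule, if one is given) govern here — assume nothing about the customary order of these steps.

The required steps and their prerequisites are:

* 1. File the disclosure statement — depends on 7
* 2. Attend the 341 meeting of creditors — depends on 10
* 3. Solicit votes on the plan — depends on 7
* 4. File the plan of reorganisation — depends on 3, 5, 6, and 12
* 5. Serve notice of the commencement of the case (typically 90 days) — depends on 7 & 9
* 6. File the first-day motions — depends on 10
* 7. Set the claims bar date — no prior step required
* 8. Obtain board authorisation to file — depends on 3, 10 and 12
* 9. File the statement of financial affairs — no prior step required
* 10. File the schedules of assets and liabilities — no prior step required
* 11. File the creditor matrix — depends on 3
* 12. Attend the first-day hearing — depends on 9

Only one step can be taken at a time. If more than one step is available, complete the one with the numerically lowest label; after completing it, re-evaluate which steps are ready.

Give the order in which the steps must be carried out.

7 1 3 9 5 10 2 6 11 12 4 8

7, 9 and 10 have no prerequisites; 7 has the earlier label, so 7 is first.
1 and 3 now also ready, so the ready set is {1, 3, 9, 10}; 1 has the earlier label → 1.
3, 9 and 10 are all available; 3 has the earlier label → 3.
11 now also ready, so the ready set is {9, 10, 11}; 9 has the earlier label → 9.
Now 5, 10, 11 and 12 have their prerequisites met. 5 has the earlier label, so 5 next.
Ready: 10, 11 and 12. 10 has the earlier label → 10.
2, 6, 11 and 12 are all available; 2 has the earlier label → 2.
Ready: 6, 11 and 12. 6 has the earlier label → 6.
Now 11 and 12 have their prerequisites met. 11 has the earlier label, so 11 next.
Next only 12 has its prerequisites met → 12.
Ready: 4 and 8. 4 has the earlier label → 4.
8 needed 3, 10 and 12, now all done → 8.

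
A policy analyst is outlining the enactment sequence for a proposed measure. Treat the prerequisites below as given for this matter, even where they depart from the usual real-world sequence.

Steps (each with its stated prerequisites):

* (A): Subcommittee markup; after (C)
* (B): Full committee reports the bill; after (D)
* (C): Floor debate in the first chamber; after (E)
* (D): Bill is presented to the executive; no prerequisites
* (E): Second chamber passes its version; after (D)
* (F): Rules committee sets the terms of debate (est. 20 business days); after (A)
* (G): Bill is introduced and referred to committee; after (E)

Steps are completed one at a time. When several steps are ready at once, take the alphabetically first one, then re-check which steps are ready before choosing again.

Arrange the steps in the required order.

(D), (B), (E), (C), (A), (F), (G)

Only (D) has no prerequisites, so it is first.
Now (B) and (E) have their prerequisites met. (B) has the earlier label, so (B) next.
(E) is the only step now ready → (E).
Ready: (C) and (G). (C) has the earlier label → (C).
(A) now also ready, so the ready set is {(A), (G)}; (A) has the earlier label → (A).
(F) now also ready, so the ready set is {(F), (G)}; (F) has the earlier label → (F).
(G) needed (E), now all done → (G).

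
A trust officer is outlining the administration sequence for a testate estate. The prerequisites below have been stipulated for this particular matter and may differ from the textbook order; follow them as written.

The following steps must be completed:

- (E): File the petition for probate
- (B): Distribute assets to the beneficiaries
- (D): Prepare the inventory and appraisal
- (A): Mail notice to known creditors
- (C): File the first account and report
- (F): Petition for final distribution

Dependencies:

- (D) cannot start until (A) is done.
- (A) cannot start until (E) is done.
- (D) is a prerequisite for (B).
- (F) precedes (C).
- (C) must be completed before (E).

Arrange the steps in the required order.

(F), (C), (E), (A), (D), (B)

(F) is the only step with nothing outstanding, so it goes first.
(C) is the only step now ready → (C).
(E) is the only step now ready → (E).
Next only (A) has its prerequisites met → (A).
(D) is the only step now ready → (D).
That leaves (B) as the only ready step → (B).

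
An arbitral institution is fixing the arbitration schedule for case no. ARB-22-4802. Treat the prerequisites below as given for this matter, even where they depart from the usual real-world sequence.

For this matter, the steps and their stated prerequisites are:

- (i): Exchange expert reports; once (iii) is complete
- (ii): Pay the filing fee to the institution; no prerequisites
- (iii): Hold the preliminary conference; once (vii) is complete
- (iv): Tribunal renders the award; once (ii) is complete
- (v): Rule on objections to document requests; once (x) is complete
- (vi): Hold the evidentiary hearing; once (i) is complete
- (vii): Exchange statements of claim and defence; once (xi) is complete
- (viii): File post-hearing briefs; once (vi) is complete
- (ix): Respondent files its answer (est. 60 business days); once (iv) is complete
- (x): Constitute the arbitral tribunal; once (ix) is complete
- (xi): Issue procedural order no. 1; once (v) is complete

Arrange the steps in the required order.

(ii) → (iv) → (ix) → (x) → (v) → (xi) → (vii) → (iii) → (i) → (vi) → (viii)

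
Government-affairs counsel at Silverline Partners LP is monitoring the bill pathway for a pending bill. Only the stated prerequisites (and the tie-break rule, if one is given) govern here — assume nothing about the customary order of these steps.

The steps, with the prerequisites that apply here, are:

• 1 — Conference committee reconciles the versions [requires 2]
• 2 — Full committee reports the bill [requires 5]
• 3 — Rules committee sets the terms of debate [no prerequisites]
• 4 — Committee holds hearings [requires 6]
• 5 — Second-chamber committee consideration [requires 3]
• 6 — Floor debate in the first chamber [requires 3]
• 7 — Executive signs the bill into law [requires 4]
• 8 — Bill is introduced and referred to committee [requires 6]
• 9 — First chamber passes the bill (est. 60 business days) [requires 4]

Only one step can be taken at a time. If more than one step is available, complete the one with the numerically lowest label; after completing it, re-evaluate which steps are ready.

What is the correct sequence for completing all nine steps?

Only 3 has no prerequisites, so it is first.
5 and 6 are both available; 5 has the earlier label → 5.
2 now also ready, so the ready set is {2, 6}; 2 has the earlier label → 2.
Now 1 and 6 have their prerequisites met. 1 has the earlier label, so 1 next.
6 needed 3, now all done → 6.
Ready: 4 and 8. 4 has the earlier label → 4.
7 and 9 now also ready, so the ready set is {7, 8, 9}; 7 has the earlier label → 7.
Now 8 and 9 have their prerequisites met. 8 has the earlier label, so 8 next.
That leaves 9 as the only ready step → 9.

3, 5, 2, 1, 6, 4, 7, 8, 9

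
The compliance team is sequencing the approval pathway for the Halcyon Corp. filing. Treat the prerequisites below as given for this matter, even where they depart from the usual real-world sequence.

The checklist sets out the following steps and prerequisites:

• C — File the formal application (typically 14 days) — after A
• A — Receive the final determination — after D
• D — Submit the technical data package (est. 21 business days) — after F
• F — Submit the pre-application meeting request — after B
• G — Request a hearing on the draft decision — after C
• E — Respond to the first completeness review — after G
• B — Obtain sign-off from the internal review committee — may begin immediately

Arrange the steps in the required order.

B → F → D → A → C → G → E

Only B has no prerequisites, so it is first.
F needed B, now all done → F.
That leaves D as the only ready step → D.
A needed D, now all done → A.
That leaves C as the only ready step → C.
That leaves G as the only ready step → G.
E needed G, now all done → E.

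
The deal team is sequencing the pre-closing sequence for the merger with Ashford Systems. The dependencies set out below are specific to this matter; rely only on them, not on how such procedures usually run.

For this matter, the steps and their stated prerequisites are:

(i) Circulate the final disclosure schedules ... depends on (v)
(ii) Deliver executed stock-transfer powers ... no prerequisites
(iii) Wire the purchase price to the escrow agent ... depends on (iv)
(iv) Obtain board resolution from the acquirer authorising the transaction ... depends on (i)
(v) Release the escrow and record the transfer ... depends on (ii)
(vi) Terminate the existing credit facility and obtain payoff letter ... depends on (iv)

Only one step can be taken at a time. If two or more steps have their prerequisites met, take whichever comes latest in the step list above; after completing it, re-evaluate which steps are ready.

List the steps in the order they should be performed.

(ii) has no prerequisites → (ii) first.
(v) needed (ii), now all done → (v).
That leaves (i) as the only ready step → (i).
That leaves (iv) as the only ready step → (iv).
Ready: (vi) and (iii). (vi) is listed later → (vi).
(iii) needed (iv), now all done → (iii).

(ii) (v) (i) (iv) (vi) (iii)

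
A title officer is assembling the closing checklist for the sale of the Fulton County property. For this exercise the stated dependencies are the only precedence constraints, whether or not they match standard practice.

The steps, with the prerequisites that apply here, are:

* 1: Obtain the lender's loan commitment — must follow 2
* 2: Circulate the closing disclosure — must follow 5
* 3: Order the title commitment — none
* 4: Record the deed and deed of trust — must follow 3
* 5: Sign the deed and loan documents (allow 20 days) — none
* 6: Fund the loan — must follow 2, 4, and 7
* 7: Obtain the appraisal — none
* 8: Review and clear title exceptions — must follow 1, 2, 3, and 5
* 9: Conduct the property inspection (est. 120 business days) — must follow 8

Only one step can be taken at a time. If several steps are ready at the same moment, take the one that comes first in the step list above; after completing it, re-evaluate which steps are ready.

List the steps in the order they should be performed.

3, 4, 5, 2, 1, 7, 6, 8, 9

Nothing is required for 3, 5 and 7. 3 is listed earlier → 3 first.
4 now also ready, so the ready set is {4, 5, 7}; 4 is listed earlier → 4.
Ready: 5 and 7. 5 is listed earlier → 5.
Now 2 and 7 have their prerequisites met. 2 is listed earlier, so 2 next.
Now 1 and 7 have their prerequisites met. 1 is listed earlier, so 1 next.
8 now also ready, so the ready set is {7, 8}; 7 is listed earlier → 7.
6 now also ready, so the ready set is {6, 8}; 6 is listed earlier → 6.
8 needed 1, 2, 3 and 5, now all done → 8.
9 needed 8, now all done → 9.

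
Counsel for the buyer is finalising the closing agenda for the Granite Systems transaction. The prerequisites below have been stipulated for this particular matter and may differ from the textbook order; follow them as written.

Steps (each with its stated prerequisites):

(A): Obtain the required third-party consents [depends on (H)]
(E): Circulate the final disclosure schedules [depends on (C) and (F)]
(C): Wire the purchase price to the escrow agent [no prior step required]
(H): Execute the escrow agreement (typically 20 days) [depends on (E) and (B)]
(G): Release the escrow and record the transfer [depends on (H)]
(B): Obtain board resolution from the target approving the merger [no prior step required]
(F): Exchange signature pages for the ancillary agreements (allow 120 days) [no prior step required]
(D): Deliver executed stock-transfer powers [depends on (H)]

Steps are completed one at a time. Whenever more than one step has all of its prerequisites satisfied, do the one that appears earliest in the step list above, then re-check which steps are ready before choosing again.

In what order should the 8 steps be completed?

Nothing is required for (C), (B) and (F). (C) is listed earlier → (C) first.
(B) and (F) are both available; (B) is listed earlier → (B).
(F) is the only step now ready → (F).
(E) is the only step now ready → (E).
(H) is the only step now ready → (H).
Ready: (A), (G) and (D). (A) is listed earlier → (A).
Now (G) and (D) have their prerequisites met. (G) is listed earlier, so (G) next.
That leaves (D) as the only ready step → (D).

(C), (B), (F), (E), (H), (A), (G), (D)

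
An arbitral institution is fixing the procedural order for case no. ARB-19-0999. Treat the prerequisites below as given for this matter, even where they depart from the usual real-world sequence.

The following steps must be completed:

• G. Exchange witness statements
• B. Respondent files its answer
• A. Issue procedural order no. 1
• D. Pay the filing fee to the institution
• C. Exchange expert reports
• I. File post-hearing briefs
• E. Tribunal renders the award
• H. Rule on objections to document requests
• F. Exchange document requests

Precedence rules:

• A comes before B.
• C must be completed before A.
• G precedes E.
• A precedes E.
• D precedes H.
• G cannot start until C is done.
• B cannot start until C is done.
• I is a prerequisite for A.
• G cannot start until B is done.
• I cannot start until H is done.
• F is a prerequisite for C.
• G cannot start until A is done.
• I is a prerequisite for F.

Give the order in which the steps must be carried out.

D, H, I, F, C, A, B, G, E

Only D has no prerequisites, so it is first.
Next only H has its prerequisites met → H.
I needed H, now all done → I.
F needed I, now all done → F.
That leaves C as the only ready step → C.
That leaves A as the only ready step → A.
Next only B has its prerequisites met → B.
G needed B, A and C, now all done → G.
E needed G and A, now all done → E.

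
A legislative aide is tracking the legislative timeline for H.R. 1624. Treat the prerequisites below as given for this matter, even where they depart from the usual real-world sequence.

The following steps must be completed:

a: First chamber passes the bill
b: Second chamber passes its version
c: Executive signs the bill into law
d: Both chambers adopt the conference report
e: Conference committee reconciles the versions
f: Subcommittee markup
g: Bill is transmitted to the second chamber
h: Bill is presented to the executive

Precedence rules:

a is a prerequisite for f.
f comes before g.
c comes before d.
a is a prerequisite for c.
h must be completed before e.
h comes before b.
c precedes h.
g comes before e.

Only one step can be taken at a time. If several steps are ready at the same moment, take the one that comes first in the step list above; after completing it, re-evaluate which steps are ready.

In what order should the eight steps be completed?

a has no prerequisites → a first.
c and f are both available; c is listed earlier → c.
d, f and h are all available; d is listed earlier → d.
f and h are both available; f is listed earlier → f.
Now g and h have their prerequisites met. g is listed earlier, so g next.
h is the only step now ready → h.
b and e are both available; b is listed earlier → b.
Next only e has its prerequisites met → e.

a → c → d → f → g → h → b → e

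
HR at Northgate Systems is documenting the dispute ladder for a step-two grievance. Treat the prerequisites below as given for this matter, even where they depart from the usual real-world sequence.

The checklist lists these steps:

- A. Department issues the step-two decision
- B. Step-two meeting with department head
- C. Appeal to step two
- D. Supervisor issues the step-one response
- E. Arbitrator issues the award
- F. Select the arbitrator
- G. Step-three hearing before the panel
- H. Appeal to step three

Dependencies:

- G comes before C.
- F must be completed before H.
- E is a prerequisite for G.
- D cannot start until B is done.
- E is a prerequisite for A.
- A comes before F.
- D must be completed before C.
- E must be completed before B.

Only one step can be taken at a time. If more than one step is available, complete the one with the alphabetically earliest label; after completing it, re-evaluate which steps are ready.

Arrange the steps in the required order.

E is the only step with nothing outstanding, so it goes first.
A, B and G are all available; A has the earlier label → A.
F now also ready, so the ready set is {B, F, G}; B has the earlier label → B.
Ready: D, F and G. D has the earlier label → D.
F and G are both available; F has the earlier label → F.
H now also ready, so the ready set is {G, H}; G has the earlier label → G.
C now also ready, so the ready set is {C, H}; C has the earlier label → C.
H is the only step now ready → H.

E A B D F G C H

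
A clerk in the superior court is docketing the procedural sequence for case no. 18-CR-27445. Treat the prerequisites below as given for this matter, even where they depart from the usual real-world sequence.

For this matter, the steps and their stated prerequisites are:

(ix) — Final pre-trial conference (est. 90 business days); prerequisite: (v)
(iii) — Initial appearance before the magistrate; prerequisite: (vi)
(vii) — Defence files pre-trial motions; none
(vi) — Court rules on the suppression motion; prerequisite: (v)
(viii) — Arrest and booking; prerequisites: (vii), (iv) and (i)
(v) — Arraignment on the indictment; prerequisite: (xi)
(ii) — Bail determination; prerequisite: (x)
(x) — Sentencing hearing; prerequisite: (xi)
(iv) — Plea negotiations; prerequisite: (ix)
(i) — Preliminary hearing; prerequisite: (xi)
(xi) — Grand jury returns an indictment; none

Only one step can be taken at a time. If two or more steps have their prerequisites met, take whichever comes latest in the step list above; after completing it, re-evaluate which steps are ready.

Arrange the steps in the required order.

Nothing is required for (xi) and (vii). (xi) is listed later → (xi) first.
Now (i), (x), (v) and (vii) have their prerequisites met. (i) is listed later, so (i) next.
Ready: (x), (v) and (vii). (x) is listed later → (x).
(ii) now also ready, so the ready set is {(ii), (v), (vii)}; (ii) is listed later → (ii).
Ready: (v) and (vii). (v) is listed later → (v).
Ready: (vi), (vii) and (ix). (vi) is listed later → (vi).
(vii), (iii) and (ix) are all available; (vii) is listed later → (vii).
(iii) and (ix) are both available; (iii) is listed later → (iii).
(ix) needed (v), now all done → (ix).
(iv) needed (ix), now all done → (iv).
(viii) is the only step now ready → (viii).

(xi) → (i) → (x) → (ii) → (v) → (vi) → (vii) → (iii) → (ix) → (iv) → (viii)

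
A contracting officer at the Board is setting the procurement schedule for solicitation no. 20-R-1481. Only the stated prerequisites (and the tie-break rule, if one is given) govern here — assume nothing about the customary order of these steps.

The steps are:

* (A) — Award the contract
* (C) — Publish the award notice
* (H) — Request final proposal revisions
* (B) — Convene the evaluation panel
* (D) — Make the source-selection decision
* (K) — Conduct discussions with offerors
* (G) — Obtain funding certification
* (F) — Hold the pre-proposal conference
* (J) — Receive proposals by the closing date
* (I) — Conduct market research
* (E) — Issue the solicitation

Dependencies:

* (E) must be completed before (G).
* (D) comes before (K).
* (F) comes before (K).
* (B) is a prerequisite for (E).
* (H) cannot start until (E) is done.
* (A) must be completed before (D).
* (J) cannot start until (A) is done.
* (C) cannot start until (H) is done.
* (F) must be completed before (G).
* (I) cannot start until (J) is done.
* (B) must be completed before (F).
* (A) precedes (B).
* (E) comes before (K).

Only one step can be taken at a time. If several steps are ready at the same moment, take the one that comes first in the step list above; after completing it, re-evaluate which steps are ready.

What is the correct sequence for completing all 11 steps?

(A) (B) (D) (F) (J) (I) (E) (H) (C) (K) (G)

(A) has no prerequisites → (A) first.
(B), (D) and (J) are all available; (B) is listed earlier → (B).
(F) and (E) now also ready, so the ready set is {(D), (F), (J), (E)}; (D) is listed earlier → (D).
Now (F), (J) and (E) have their prerequisites met. (F) is listed earlier, so (F) next.
Now (J) and (E) have their prerequisites met. (J) is listed earlier, so (J) next.
(I) now also ready, so the ready set is {(I), (E)}; (I) is listed earlier → (I).
(E) is the only step now ready → (E).
Now (H), (K) and (G) have their prerequisites met. (H) is listed earlier, so (H) next.
(C), (K) and (G) are all available; (C) is listed earlier → (C).
Now (K) and (G) have their prerequisites met. (K) is listed earlier, so (K) next.
(G) needed (F) and (E), now all done → (G).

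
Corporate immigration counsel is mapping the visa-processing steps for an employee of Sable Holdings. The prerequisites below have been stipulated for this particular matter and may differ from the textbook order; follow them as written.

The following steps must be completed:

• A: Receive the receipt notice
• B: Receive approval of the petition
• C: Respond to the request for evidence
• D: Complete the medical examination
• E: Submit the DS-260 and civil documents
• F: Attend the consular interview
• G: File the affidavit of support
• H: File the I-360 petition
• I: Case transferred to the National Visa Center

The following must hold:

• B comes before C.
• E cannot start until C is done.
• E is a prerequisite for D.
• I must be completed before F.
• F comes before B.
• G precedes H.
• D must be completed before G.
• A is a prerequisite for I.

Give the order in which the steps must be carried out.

A I F B C E D G H

A has no prerequisites → A first.
Next only I has its prerequisites met → I.
That leaves F as the only ready step → F.
B is the only step now ready → B.
C needed B, now all done → C.
E needed C, now all done → E.
Next only D has its prerequisites met → D.
G needed D, now all done → G.
H needed G, now all done → H.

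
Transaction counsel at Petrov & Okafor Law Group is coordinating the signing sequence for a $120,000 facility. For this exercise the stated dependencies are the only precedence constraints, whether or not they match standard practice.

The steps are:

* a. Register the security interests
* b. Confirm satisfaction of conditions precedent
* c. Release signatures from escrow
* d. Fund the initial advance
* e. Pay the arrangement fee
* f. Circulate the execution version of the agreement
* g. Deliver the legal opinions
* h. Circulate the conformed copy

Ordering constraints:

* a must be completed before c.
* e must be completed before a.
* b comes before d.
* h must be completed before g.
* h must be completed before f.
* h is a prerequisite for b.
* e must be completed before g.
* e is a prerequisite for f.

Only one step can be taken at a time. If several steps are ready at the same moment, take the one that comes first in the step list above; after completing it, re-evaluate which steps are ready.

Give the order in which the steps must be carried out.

e a c h b d f g

e and h have no prerequisites; e is listed earlier, so e is first.
Now a and h have their prerequisites met. a is listed earlier, so a next.
c now also ready, so the ready set is {c, h}; c is listed earlier → c.
Next only h has its prerequisites met → h.
Ready: b, f and g. b is listed earlier → b.
d now also ready, so the ready set is {d, f, g}; d is listed earlier → d.
f and g are both available; f is listed earlier → f.
g needed e and h, now all done → g.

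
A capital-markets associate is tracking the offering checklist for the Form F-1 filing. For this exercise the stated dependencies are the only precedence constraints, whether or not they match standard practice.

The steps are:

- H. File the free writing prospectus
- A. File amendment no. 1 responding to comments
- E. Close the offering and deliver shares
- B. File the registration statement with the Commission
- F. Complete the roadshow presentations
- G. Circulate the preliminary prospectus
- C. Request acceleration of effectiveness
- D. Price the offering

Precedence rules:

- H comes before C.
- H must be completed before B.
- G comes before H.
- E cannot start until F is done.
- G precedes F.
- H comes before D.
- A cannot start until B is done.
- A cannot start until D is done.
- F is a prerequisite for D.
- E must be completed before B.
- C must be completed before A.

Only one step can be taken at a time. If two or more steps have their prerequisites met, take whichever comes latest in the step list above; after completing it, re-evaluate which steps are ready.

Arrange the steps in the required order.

G is the only step with nothing outstanding, so it goes first.
Now F and H have their prerequisites met. F is listed later, so F next.
E now also ready, so the ready set is {E, H}; E is listed later → E.
H is the only step now ready → H.
Ready: D, C and B. D is listed later → D.
C and B are both available; C is listed later → C.
Next only B has its prerequisites met → B.
A needed D, C and B, now all done → A.

G → F → E → H → D → C → B → A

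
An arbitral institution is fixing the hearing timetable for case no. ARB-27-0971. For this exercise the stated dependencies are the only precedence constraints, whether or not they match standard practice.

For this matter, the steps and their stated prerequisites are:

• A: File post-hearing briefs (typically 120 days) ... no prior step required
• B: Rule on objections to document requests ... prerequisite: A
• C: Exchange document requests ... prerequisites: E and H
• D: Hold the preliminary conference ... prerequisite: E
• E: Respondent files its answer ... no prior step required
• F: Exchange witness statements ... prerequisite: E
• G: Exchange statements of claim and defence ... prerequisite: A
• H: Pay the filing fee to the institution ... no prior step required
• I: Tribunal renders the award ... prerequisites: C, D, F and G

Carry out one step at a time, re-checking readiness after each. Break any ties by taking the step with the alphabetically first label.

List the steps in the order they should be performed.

A, B, E, D, F, G, H, C, I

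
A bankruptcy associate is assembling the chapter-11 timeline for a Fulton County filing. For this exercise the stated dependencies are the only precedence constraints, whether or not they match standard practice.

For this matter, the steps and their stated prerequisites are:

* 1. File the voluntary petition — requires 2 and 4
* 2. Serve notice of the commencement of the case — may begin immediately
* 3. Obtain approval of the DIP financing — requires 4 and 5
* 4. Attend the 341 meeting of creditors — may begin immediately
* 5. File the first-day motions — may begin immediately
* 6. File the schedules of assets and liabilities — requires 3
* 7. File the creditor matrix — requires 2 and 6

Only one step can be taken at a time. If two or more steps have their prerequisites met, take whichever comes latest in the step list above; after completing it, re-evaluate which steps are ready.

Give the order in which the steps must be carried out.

5 → 4 → 3 → 6 → 2 → 7 → 1

Nothing is required for 5, 4 and 2. 5 is listed later → 5 first.
Ready: 4 and 2. 4 is listed later → 4.
3 and 2 are both available; 3 is listed later → 3.
6 now also ready, so the ready set is {6, 2}; 6 is listed later → 6.
Next only 2 has its prerequisites met → 2.
Ready: 7 and 1. 7 is listed later → 7.
1 is the only step now ready → 1.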